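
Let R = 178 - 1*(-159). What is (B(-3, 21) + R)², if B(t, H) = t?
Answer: 111556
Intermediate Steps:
R = 337 (R = 178 + 159 = 337)
(B(-3, 21) + R)² = (-3 + 337)² = 334² = 111556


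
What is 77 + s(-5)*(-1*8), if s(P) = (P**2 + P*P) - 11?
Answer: -235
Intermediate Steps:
s(P) = -11 + 2*P**2 (s(P) = (P**2 + P**2) - 11 = 2*P**2 - 11 = -11 + 2*P**2)
77 + s(-5)*(-1*8) = 77 + (-11 + 2*(-5)**2)*(-1*8) = 77 + (-11 + 2*25)*(-8) = 77 + (-11 + 50)*(-8) = 77 + 39*(-8) = 77 - 312 = -235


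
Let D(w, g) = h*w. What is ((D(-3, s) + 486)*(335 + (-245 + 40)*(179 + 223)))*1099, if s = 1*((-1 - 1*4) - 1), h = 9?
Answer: -41401995075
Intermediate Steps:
s = -6 (s = 1*((-1 - 4) - 1) = 1*(-5 - 1) = 1*(-6) = -6)
D(w, g) = 9*w
((D(-3, s) + 486)*(335 + (-245 + 40)*(179 + 223)))*1099 = ((9*(-3) + 486)*(335 + (-245 + 40)*(179 + 223)))*1099 = ((-27 + 486)*(335 - 205*402))*1099 = (459*(335 - 82410))*1099 = (459*(-82075))*1099 = -37672425*1099 = -41401995075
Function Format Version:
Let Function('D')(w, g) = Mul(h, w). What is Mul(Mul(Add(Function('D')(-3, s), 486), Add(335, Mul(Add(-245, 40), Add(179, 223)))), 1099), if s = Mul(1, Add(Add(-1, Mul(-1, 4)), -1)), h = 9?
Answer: -41401995075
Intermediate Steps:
s = -6 (s = Mul(1, Add(Add(-1, -4), -1)) = Mul(1, Add(-5, -1)) = Mul(1, -6) = -6)
Function('D')(w, g) = Mul(9, w)
Mul(Mul(Add(Function('D')(-3, s), 486), Add(335, Mul(Add(-245, 40), Add(179, 223)))), 1099) = Mul(Mul(Add(Mul(9, -3), 486), Add(335, Mul(Add(-245, 40), Add(179, 223)))), 1099) = Mul(Mul(Add(-27, 486), Add(335, Mul(-205, 402))), 1099) = Mul(Mul(459, Add(335, -82410)), 1099) = Mul(Mul(459, -82075), 1099) = Mul(-37672425, 1099) = -41401995075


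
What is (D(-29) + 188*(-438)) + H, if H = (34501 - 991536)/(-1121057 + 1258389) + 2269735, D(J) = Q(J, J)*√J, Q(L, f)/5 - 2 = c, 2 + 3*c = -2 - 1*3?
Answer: 300397823777/137332 - 5*I*√29/3 ≈ 2.1874e+6 - 8.9753*I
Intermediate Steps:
c = -7/3 (c = -⅔ + (-2 - 1*3)/3 = -⅔ + (-2 - 3)/3 = -⅔ + (⅓)*(-5) = -⅔ - 5/3 = -7/3 ≈ -2.3333)
Q(L, f) = -5/3 (Q(L, f) = 10 + 5*(-7/3) = 10 - 35/3 = -5/3)
D(J) = -5*√J/3
H = 311706289985/137332 (H = -957035/137332 + 2269735 = 311706289985/137332 ≈ 2.2697e+6)
(D(-29) + 188*(-438)) + H = (-5*I*√29/3 + 188*(-438)) + 311706289985/137332 = (-5*I*√29/3 - 82344) + 311706289985/137332 = (-82344 - 5*I*√29/3) + 311706289985/137332 = 300397823777/137332 - 5*I*√29/3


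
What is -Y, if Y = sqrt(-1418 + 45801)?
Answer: -sqrt(44383) ≈ -210.67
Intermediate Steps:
Y = sqrt(44383) ≈ 210.67
-Y = -sqrt(44383)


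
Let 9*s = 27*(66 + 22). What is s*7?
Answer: 1848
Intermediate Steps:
s = 264 (s = (27*(66 + 22))/9 = (27*88)/9 = (⅑)*2376 = 264)
s*7 = 264*7 = 1848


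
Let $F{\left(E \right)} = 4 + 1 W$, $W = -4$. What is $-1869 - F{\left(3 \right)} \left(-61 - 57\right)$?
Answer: $-1869$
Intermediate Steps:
$F{\left(E \right)} = 0$ ($F{\left(E \right)} = 4 + 1 \left(-4\right) = 4 - 4 = 0$)
$-1869 - F{\left(3 \right)} \left(-61 - 57\right) = -1869 - 0 \left(-61 - 57\right) = -1869 - 0 \left(-118\right) = -1869 - 0 = -1869 + 0 = -1869$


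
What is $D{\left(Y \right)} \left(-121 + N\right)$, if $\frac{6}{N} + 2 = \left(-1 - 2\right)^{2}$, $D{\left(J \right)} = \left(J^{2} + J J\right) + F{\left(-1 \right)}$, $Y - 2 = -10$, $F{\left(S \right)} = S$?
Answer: $- \frac{106807}{7} \approx -15258.0$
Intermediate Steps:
$Y = -8$ ($Y = 2 - 10 = -8$)
$D{\left(J \right)} = -1 + 2 J^{2}$ ($D{\left(J \right)} = \left(J^{2} + J J\right) - 1 = \left(J^{2} + J^{2}\right) - 1 = 2 J^{2} - 1 = -1 + 2 J^{2}$)
$N = \frac{6}{7}$ ($N = \frac{6}{-2 + \left(-1 - 2\right)^{2}} = \frac{6}{-2 + \left(-3\right)^{2}} = \frac{6}{-2 + 9} = \frac{6}{7} \approx 0.85714$)
$D{\left(Y \right)} \left(-121 + N\right) = \left(-1 + 2 \left(-8\right)^{2}\right) \left(-121 + \frac{6}{7}\right) = \left(-1 + 2 \cdot 64\right) \left(- \frac{841}{7}\right) = \left(-1 + 128\right) \left(- \frac{841}{7}\right) = 127 \left(- \frac{841}{7}\right) = - \frac{106807}{7}$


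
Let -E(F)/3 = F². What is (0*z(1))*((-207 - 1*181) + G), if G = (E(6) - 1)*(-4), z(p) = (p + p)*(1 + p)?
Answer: 0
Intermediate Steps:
E(F) = -3*F²
z(p) = 2*p*(1 + p) (z(p) = (2*p)*(1 + p) = 2*p*(1 + p))
G = 436 (G = (-3*6² - 1)*(-4) = (-3*36 - 1)*(-4) = (-108 - 1)*(-4) = -109*(-4) = 436)
(0*z(1))*((-207 - 1*181) + G) = (0*(2*1*(1 + 1)))*((-207 - 1*181) + 436) = (0*(2*1*2))*((-207 - 181) + 436) = (0*4)*(-388 + 436) = 0*48 = 0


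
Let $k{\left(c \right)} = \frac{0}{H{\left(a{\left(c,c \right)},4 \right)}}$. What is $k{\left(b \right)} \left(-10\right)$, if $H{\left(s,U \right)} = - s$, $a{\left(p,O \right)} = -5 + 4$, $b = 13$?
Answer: $0$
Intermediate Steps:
$a{\left(p,O \right)} = -1$
$k{\left(c \right)} = 0$ ($k{\left(c \right)} = \frac{0}{\left(-1\right) \left(-1\right)} = \frac{0}{1} = 0 \cdot 1 = 0$)
$k{\left(b \right)} \left(-10\right) = 0 \left(-10\right) = 0$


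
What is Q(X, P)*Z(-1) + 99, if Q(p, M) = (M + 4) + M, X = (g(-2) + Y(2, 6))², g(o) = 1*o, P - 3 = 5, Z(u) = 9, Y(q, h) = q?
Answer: 279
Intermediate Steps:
P = 8 (P = 3 + 5 = 8)
g(o) = o
X = 0 (X = (-2 + 2)² = 0² = 0)
Q(p, M) = 4 + 2*M (Q(p, M) = (4 + M) + M = 4 + 2*M)
Q(X, P)*Z(-1) + 99 = (4 + 2*8)*9 + 99 = (4 + 16)*9 + 99 = 20*9 + 99 = 180 + 99 = 279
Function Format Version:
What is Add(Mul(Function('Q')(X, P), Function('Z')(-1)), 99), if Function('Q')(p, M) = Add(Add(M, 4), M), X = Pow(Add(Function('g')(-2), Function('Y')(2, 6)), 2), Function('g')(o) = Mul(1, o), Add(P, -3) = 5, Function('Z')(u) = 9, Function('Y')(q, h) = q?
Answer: 279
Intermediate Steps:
P = 8 (P = Add(3, 5) = 8)
Function('g')(o) = o
X = 0 (X = Pow(Add(-2, 2), 2) = Pow(0, 2) = 0)
Function('Q')(p, M) = Add(4, Mul(2, M)) (Function('Q')(p, M) = Add(Add(4, M), M) = Add(4, Mul(2, M)))
Add(Mul(Function('Q')(X, P), Function('Z')(-1)), 99) = Add(Mul(Add(4, Mul(2, 8)), 9), 99) = Add(Mul(Add(4, 16), 9), 99) = Add(Mul(20, 9), 99) = Add(180, 99) = 279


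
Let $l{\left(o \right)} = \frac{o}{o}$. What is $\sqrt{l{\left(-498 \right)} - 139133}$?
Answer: $2 i \sqrt{34783} \approx 373.0 i$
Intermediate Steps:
$l{\left(o \right)} = 1$
$\sqrt{l{\left(-498 \right)} - 139133} = \sqrt{1 - 139133} = \sqrt{-139132} = 2 i \sqrt{34783}$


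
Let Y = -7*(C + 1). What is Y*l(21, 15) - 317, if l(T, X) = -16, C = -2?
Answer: -429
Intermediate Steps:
Y = 7 (Y = -7*(-2 + 1) = -7*(-1) = 7)
Y*l(21, 15) - 317 = 7*(-16) - 317 = -112 - 317 = -429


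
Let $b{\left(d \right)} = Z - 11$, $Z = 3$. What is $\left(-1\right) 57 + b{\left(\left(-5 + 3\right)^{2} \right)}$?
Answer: $-65$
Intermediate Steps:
$b{\left(d \right)} = -8$ ($b{\left(d \right)} = 3 - 11 = -8$)
$\left(-1\right) 57 + b{\left(\left(-5 + 3\right)^{2} \right)} = \left(-1\right) 57 - 8 = -57 - 8 = -65$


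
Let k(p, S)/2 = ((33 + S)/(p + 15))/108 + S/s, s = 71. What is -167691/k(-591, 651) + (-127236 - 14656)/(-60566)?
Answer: -311436562471498/34025342857 ≈ -9153.1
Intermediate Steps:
k(p, S) = 2*S/71 + (33 + S)/(54*(15 + p)) (k(p, S) = 2*(((33 + S)/(p + 15))/108 + S/71) = 2*(((33 + S)/(15 + p))*(1/108) + S*(1/71)) = 2*(((33 + S)/(15 + p))*(1/108) + S/71) = 2*((33 + S)/(108*(15 + p)) + S/71) = 2*(S/71 + (33 + S)/(108*(15 + p))) = 2*S/71 + (33 + S)/(54*(15 + p)))
-167691/k(-591, 651) + (-127236 - 14656)/(-60566) = -167691*3834*(15 - 591)/(2343 + 1691*651 + 108*651*(-591)) + (-127236 - 14656)/(-60566) = -167691*(-2208384/(2343 + 1100841 - 41552028)) - 141892*(-1/60566) = -167691/((1/3834)*(-1/576)*(-40448844)) + 70946/30283 = -167691/1123579/61344 + 70946/30283 = -167691*61344/1123579 + 70946/30283 = -10286836704/1123579 + 70946/30283 = -311436562471498/34025342857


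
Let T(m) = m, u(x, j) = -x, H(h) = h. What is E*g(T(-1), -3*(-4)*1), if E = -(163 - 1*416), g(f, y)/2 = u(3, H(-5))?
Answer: -1518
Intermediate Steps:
g(f, y) = -6 (g(f, y) = 2*(-1*3) = 2*(-3) = -6)
E = 253 (E = -(163 - 416) = -1*(-253) = 253)
E*g(T(-1), -3*(-4)*1) = 253*(-6) = -1518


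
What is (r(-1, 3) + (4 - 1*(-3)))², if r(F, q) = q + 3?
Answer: 169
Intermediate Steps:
r(F, q) = 3 + q
(r(-1, 3) + (4 - 1*(-3)))² = ((3 + 3) + (4 - 1*(-3)))² = (6 + (4 + 3))² = (6 + 7)² = 13² = 169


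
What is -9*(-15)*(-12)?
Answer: -1620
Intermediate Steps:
-9*(-15)*(-12) = 135*(-12) = -1620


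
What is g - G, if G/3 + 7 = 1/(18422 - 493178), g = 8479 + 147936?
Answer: 24756309873/158252 ≈ 1.5644e+5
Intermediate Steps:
g = 156415
G = -3323293/158252 (G = -21 + 3/(18422 - 493178) = -21 + 3/(-474756) = -21 + 3*(-1/474756) = -21 - 1/158252 = -3323293/158252 ≈ -21.000)
g - G = 156415 - 1*(-3323293/158252) = 156415 + 3323293/158252 = 24756309873/158252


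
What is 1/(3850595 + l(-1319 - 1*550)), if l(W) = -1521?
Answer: 1/3849074 ≈ 2.5980e-7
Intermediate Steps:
1/(3850595 + l(-1319 - 1*550)) = 1/(3850595 - 1521) = 1/3849074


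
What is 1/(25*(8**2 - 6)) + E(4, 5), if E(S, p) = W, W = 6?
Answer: 8701/1450 ≈ 6.0007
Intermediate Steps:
E(S, p) = 6
1/(25*(8**2 - 6)) + E(4, 5) = 1/(25*(8**2 - 6)) + 6 = 1/(25*(64 - 6)) + 6 = (1/25)/58 + 6 = (1/25)*(1/58) + 6 = 1/1450 + 6 = 8701/1450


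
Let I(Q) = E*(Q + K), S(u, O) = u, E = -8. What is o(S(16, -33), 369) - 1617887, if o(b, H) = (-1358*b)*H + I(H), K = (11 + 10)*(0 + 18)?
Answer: -9641495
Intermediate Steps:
K = 378 (K = 21*18 = 378)
I(Q) = -3024 - 8*Q (I(Q) = -8*(Q + 378) = -8*(378 + Q) = -3024 - 8*Q)
o(b, H) = -3024 - 8*H - 1358*H*b (o(b, H) = (-1358*b)*H + (-3024 - 8*H) = -1358*H*b + (-3024 - 8*H) = -3024 - 8*H - 1358*H*b)
o(S(16, -33), 369) - 1617887 = (-3024 - 8*369 - 1358*369*16) - 1617887 = (-3024 - 2952 - 8017632) - 1617887 = -8023608 - 1617887 = -9641495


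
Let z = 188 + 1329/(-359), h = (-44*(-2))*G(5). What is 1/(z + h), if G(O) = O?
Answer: 359/224123 ≈ 0.0016018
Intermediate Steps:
h = 440 (h = -44*(-2)*5 = 88*5 = 440)
z = 66163/359 (z = 188 + 1329*(-1/359) = 188 - 1329/359 = 66163/359 ≈ 184.30)
1/(z + h) = 1/(66163/359 + 440) = 1/(224123/359) = 359/224123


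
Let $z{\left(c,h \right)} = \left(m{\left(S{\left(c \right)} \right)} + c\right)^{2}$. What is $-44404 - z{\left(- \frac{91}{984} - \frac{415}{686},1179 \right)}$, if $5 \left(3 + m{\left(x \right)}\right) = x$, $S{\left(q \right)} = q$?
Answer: $- \frac{3513840172554329}{79107187600} \approx -44419.0$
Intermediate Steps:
$m{\left(x \right)} = -3 + \frac{x}{5}$
$z{\left(c,h \right)} = \left(-3 + \frac{6 c}{5}\right)^{2}$ ($z{\left(c,h \right)} = \left(\left(-3 + \frac{c}{5}\right) + c\right)^{2} = \left(-3 + \frac{6 c}{5}\right)^{2}$)
$-44404 - z{\left(- \frac{91}{984} - \frac{415}{686},1179 \right)} = -44404 - \frac{9 \left(-5 + 2 \left(- \frac{91}{984} - \frac{415}{686}\right)\right)^{2}}{25} = -44404 - \frac{9 \left(-5 + 2 \left(- \frac{235393}{337512}\right)\right)^{2}}{25} = -44404 - \frac{9 \left(-5 - \frac{235393}{168756}\right)^{2}}{25} = -44404 - \frac{9 \left(- \frac{1079173}{168756}\right)^{2}}{25} = -44404 - \frac{9}{25} \cdot \frac{1164614363929}{28478587536} = -44404 - \frac{1164614363929}{79107187600} = - \frac{3513840172554329}{79107187600}$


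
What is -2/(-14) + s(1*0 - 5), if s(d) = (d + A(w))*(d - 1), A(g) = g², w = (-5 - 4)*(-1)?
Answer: -3191/7 ≈ -455.86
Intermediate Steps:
w = 9 (w = -9*(-1) = 9)
s(d) = (-1 + d)*(81 + d) (s(d) = (d + 9²)*(d - 1) = (d + 81)*(-1 + d) = (81 + d)*(-1 + d) = (-1 + d)*(81 + d))
-2/(-14) + s(1*0 - 5) = -2/(-14) + (-81 + (1*0 - 5)² + 80*(1*0 - 5)) = -1/14*(-2) + (-81 + (0 - 5)² + 80*(0 - 5)) = ⅐ + (-81 + (-5)² + 80*(-5)) = ⅐ + (-81 + 25 - 400) = ⅐ - 456 = -3191/7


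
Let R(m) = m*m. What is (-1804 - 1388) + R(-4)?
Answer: -3176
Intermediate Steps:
R(m) = m**2
(-1804 - 1388) + R(-4) = (-1804 - 1388) + (-4)**2 = -3192 + 16 = -3176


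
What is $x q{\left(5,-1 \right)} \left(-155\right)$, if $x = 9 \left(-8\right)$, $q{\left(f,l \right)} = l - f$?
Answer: $-66960$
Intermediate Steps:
$x = -72$
$x q{\left(5,-1 \right)} \left(-155\right) = - 72 \left(-1 - 5\right) \left(-155\right) = \left(-72\right) \left(-6\right) \left(-155\right) = 432 \left(-155\right) = -66960$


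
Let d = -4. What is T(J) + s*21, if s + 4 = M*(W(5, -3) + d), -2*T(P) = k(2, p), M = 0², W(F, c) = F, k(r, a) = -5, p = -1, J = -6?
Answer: -163/2 ≈ -81.500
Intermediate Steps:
M = 0
T(P) = 5/2 (T(P) = -½*(-5) = 5/2)
s = -4 (s = -4 + 0*(5 - 4) = -4 + 0*1 = -4 + 0 = -4)
T(J) + s*21 = 5/2 - 4*21 = 5/2 - 84 = -163/2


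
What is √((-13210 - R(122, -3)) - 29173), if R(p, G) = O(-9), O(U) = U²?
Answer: 4*I*√2654 ≈ 206.07*I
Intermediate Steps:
R(p, G) = 81 (R(p, G) = (-9)² = 81)
√((-13210 - R(122, -3)) - 29173) = √((-13210 - 1*81) - 29173) = √((-13210 - 81) - 29173) = √(-13291 - 29173) = √(-42464) = 4*I*√2654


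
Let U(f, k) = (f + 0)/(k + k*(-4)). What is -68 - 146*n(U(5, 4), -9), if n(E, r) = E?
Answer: -43/6 ≈ -7.1667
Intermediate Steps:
U(f, k) = -f/(3*k) (U(f, k) = f/(k - 4*k) = f/((-3*k)) = f*(-1/(3*k)) = -f/(3*k))
-68 - 146*n(U(5, 4), -9) = -68 - (-146)*5/(3*4) = -68 - 146*(-5/12) = -68 + 365/6 = -43/6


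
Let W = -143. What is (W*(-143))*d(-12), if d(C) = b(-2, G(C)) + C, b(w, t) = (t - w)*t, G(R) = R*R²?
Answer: 60989469684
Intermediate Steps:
G(R) = R³
b(w, t) = t*(t - w)
d(C) = C + C³*(2 + C³) (d(C) = C³*(C³ - 1*(-2)) + C = C³*(C³ + 2) + C = C³*(2 + C³) + C = C + C³*(2 + C³))
(W*(-143))*d(-12) = (-143*(-143))*(-12 + (-12)⁶ + 2*(-12)³) = 20449*(-12 + 2985984 + 2*(-1728)) = 20449*(-12 + 2985984 - 3456) = 20449*2982516 = 60989469684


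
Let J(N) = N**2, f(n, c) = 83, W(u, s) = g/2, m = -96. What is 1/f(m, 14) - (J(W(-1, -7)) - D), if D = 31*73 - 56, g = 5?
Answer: 730653/332 ≈ 2200.8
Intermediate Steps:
W(u, s) = 5/2
D = 2207 (D = 2263 - 56 = 2207)
1/f(m, 14) - (J(W(-1, -7)) - D) = 1/83 - ((5/2)**2 - 1*2207) = 1/83 - (25/4 - 2207) = 1/83 - 1*(-8803/4) = 1/83 + 8803/4 = 730653/332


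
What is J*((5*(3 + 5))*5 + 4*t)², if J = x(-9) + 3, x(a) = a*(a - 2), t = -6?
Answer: 3159552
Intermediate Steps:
x(a) = a*(-2 + a)
J = 102 (J = -9*(-2 - 9) + 3 = -9*(-11) + 3 = 99 + 3 = 102)
J*((5*(3 + 5))*5 + 4*t)² = 102*((5*(3 + 5))*5 + 4*(-6))² = 102*((5*8)*5 - 24)² = 102*(40*5 - 24)² = 102*(200 - 24)² = 102*176² = 102*30976 = 3159552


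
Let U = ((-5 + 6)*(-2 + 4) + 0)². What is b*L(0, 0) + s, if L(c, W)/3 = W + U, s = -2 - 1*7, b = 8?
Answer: 87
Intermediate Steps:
s = -9 (s = -2 - 7 = -9)
U = 4 (U = (1*2 + 0)² = (2 + 0)² = 2² = 4)
L(c, W) = 12 + 3*W (L(c, W) = 3*(W + 4) = 3*(4 + W) = 12 + 3*W)
b*L(0, 0) + s = 8*(12 + 3*0) - 9 = 8*(12 + 0) - 9 = 8*12 - 9 = 96 - 9 = 87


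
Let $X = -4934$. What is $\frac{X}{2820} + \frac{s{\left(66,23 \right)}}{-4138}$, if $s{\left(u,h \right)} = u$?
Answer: $- \frac{5150753}{2917290} \approx -1.7656$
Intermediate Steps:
$\frac{X}{2820} + \frac{s{\left(66,23 \right)}}{-4138} = - \frac{4934}{2820} + \frac{66}{-4138} = \left(-4934\right) \frac{1}{2820} + 66 \left(- \frac{1}{4138}\right) = - \frac{2467}{1410} - \frac{33}{2069} = - \frac{5150753}{2917290}$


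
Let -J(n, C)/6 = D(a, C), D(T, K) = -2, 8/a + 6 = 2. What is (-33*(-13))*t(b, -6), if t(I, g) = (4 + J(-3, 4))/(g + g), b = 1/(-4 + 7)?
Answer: -572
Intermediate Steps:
a = -2 (a = 8/(-6 + 2) = 8/(-4) = 8*(-¼) = -2)
J(n, C) = 12 (J(n, C) = -6*(-2) = 12)
b = ⅓ (b = 1/3 = ⅓ ≈ 0.33333)
t(I, g) = 8/g (t(I, g) = (4 + 12)/(g + g) = 16/((2*g)) = 16*(1/(2*g)) = 8/g)
(-33*(-13))*t(b, -6) = (-33*(-13))*(8/(-6)) = 429*(8*(-⅙)) = 429*(-4/3) = -572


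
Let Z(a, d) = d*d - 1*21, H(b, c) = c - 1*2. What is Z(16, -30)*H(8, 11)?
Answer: 7911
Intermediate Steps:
H(b, c) = -2 + c (H(b, c) = c - 2 = -2 + c)
Z(a, d) = -21 + d² (Z(a, d) = d² - 21 = -21 + d²)
Z(16, -30)*H(8, 11) = (-21 + (-30)²)*(-2 + 11) = (-21 + 900)*9 = 879*9 = 7911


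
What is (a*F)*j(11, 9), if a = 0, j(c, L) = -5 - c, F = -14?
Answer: 0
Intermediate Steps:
(a*F)*j(11, 9) = (0*(-14))*(-5 - 1*11) = 0*(-5 - 11) = 0*(-16) = 0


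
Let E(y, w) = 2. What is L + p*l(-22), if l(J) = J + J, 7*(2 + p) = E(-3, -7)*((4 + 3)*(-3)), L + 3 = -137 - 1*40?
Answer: 172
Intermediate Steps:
L = -180 (L = -3 + (-137 - 1*40) = -3 + (-137 - 40) = -3 - 177 = -180)
p = -8 (p = -2 + (2*((4 + 3)*(-3)))/7 = -2 + (2*(7*(-3)))/7 = -2 + (2*(-21))/7 = -2 + (⅐)*(-42) = -2 - 6 = -8)
l(J) = 2*J
L + p*l(-22) = -180 - 16*(-22) = -180 - 8*(-44) = -180 + 352 = 172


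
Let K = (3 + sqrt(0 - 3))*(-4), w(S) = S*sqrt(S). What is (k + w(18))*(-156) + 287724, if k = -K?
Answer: 285852 - 8424*sqrt(2) - 624*I*sqrt(3) ≈ 2.7394e+5 - 1080.8*I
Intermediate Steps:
w(S) = S**(3/2)
K = -12 - 4*I*sqrt(3) (K = (3 + sqrt(-3))*(-4) = (3 + I*sqrt(3))*(-4) = -12 - 4*I*sqrt(3) ≈ -12.0 - 6.9282*I)
k = 12 + 4*I*sqrt(3) (k = -(-12 - 4*I*sqrt(3)) = 12 + 4*I*sqrt(3) ≈ 12.0 + 6.9282*I)
(k + w(18))*(-156) + 287724 = ((12 + 4*I*sqrt(3)) + 18**(3/2))*(-156) + 287724 = ((12 + 4*I*sqrt(3)) + 54*sqrt(2))*(-156) + 287724 = (12 + 54*sqrt(2) + 4*I*sqrt(3))*(-156) + 287724 = (-1872 - 8424*sqrt(2) - 624*I*sqrt(3)) + 287724 = 285852 - 8424*sqrt(2) - 624*I*sqrt(3)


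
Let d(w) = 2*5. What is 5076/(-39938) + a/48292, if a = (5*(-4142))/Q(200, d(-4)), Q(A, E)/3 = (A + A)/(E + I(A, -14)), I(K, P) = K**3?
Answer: -11028717112317/3857371792 ≈ -2859.1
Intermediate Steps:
d(w) = 10
Q(A, E) = 6*A/(E + A**3) (Q(A, E) = 3*((A + A)/(E + A**3)) = 3*((2*A)/(E + A**3)) = 3*(2*A/(E + A**3)) = 6*A/(E + A**3))
a = -552267357/4 (a = (5*(-4142))/((6*200/(10 + 200**3))) = -20710/(6*200/(10 + 8000000)) = -20710/(6*200/8000010) = -20710/(6*200*(1/8000010)) = -20710/40/266667 = -20710*266667/40 = -552267357/4 ≈ -1.3807e+8)
5076/(-39938) + a/48292 = 5076/(-39938) - 552267357/4/48292 = 5076*(-1/39938) - 552267357/4*1/48292 = -2538/19969 - 552267357/193168 = -11028717112317/3857371792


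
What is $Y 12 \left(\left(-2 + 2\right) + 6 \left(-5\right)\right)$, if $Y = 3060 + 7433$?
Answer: $-3777480$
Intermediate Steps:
$Y = 10493$
$Y 12 \left(\left(-2 + 2\right) + 6 \left(-5\right)\right) = 10493 \cdot 12 \left(\left(-2 + 2\right) + 6 \left(-5\right)\right) = 10493 \cdot 12 \left(0 - 30\right) = 10493 \cdot 12 \left(-30\right) = 10493 \left(-360\right) = -3777480$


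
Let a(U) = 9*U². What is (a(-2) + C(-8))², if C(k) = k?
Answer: 784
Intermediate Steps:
(a(-2) + C(-8))² = (9*(-2)² - 8)² = (9*4 - 8)² = (36 - 8)² = 28² = 784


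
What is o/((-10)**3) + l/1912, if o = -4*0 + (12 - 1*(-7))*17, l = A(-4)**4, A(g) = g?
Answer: -45197/239000 ≈ -0.18911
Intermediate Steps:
l = 256 (l = (-4)**4 = 256)
o = 323 (o = 0 + (12 + 7)*17 = 0 + 19*17 = 0 + 323 = 323)
o/((-10)**3) + l/1912 = 323/((-10)**3) + 256/1912 = 323/(-1000) + 256*(1/1912) = 323*(-1/1000) + 32/239 = -323/1000 + 32/239 = -45197/239000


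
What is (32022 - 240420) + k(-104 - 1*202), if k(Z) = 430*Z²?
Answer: 40055082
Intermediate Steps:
(32022 - 240420) + k(-104 - 1*202) = (32022 - 240420) + 430*(-104 - 1*202)² = -208398 + 430*(-104 - 202)² = -208398 + 430*(-306)² = -208398 + 430*93636 = -208398 + 40263480 = 40055082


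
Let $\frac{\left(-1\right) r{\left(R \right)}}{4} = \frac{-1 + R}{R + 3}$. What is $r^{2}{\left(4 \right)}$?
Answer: $\frac{144}{49} \approx 2.9388$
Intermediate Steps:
$r{\left(R \right)} = - \frac{4 \left(-1 + R\right)}{3 + R}$ ($r{\left(R \right)} = - 4 \frac{-1 + R}{R + 3} = - 4 \frac{-1 + R}{3 + R} = - \frac{4 \left(-1 + R\right)}{3 + R}$)
$r^{2}{\left(4 \right)} = \left(\frac{4 \left(1 - 4\right)}{3 + 4}\right)^{2} = \left(\frac{4 \left(1 - 4\right)}{7}\right)^{2} = \left(4 \cdot \frac{1}{7} \left(-3\right)\right)^{2} = \left(- \frac{12}{7}\right)^{2} = \frac{144}{49}$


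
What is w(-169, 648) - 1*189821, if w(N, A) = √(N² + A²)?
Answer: -189821 + √448465 ≈ -1.8915e+5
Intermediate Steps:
w(N, A) = √(A² + N²)
w(-169, 648) - 1*189821 = √(648² + (-169)²) - 1*189821 = √(419904 + 28561) - 189821 = √448465 - 189821 = -189821 + √448465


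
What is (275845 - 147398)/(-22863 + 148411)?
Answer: 128447/125548 ≈ 1.0231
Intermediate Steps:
(275845 - 147398)/(-22863 + 148411) = 128447/125548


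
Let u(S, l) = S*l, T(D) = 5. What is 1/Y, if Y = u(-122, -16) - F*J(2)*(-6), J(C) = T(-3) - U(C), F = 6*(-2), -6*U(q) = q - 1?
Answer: 1/1580 ≈ 0.00063291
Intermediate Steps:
U(q) = 1/6 - q/6 (U(q) = -(q - 1)/6 = -(-1 + q)/6 = 1/6 - q/6)
F = -12
J(C) = 29/6 + C/6 (J(C) = 5 - (1/6 - C/6) = 5 + (-1/6 + C/6) = 29/6 + C/6)
Y = 1580 (Y = -122*(-16) - (-12*(29/6 + (1/6)*2))*(-6) = 1952 - (-12*(29/6 + 1/3))*(-6) = 1952 - (-12*31/6)*(-6) = 1952 - (-62)*(-6) = 1952 - 1*372 = 1952 - 372 = 1580)
1/Y = 1/1580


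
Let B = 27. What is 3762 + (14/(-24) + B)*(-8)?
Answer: 10652/3 ≈ 3550.7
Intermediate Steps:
3762 + (14/(-24) + B)*(-8) = 3762 + (14/(-24) + 27)*(-8) = 3762 + (14*(-1/24) + 27)*(-8) = 3762 + (-7/12 + 27)*(-8) = 3762 + (317/12)*(-8) = 3762 - 634/3 = 10652/3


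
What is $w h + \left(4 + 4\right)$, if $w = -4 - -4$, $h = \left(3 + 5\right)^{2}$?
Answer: $8$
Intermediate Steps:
$h = 64$ ($h = 8^{2} = 64$)
$w = 0$ ($w = -4 + 4 = 0$)
$w h + \left(4 + 4\right) = 0 \cdot 64 + \left(4 + 4\right) = 0 + 8 = 8$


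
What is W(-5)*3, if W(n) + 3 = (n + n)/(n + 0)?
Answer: -3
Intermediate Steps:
W(n) = -1 (W(n) = -3 + (n + n)/(n + 0) = -3 + (2*n)/n = -3 + 2 = -1)
W(-5)*3 = -1*3 = -3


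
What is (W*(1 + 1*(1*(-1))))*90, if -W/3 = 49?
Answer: 0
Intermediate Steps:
W = -147 (W = -3*49 = -147)
(W*(1 + 1*(1*(-1))))*90 = -147*(1 + 1*(1*(-1)))*90 = -147*(1 + 1*(-1))*90 = -147*(1 - 1)*90 = -147*0*90 = 0*90 = 0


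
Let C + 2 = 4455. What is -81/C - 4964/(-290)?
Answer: 11040601/645685 ≈ 17.099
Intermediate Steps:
C = 4453 (C = -2 + 4455 = 4453)
-81/C - 4964/(-290) = -81/4453 - 4964/(-290) = -81*1/4453 - 4964*(-1/290) = -81/4453 + 2482/145 = 11040601/645685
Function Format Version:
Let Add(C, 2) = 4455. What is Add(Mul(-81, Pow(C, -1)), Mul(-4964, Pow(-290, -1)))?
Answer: Rational(11040601, 645685) ≈ 17.099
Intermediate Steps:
C = 4453 (C = Add(-2, 4455) = 4453)
Add(Mul(-81, Pow(C, -1)), Mul(-4964, Pow(-290, -1))) = Add(Mul(-81, Pow(4453, -1)), Mul(-4964, Pow(-290, -1))) = Add(Mul(-81, Rational(1, 4453)), Mul(-4964, Rational(-1, 290))) = Add(Rational(-81, 4453), Rational(2482, 145)) = Rational(11040601, 645685)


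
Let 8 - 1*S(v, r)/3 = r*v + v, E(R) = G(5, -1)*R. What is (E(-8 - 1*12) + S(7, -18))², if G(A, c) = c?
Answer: 160801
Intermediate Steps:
E(R) = -R
S(v, r) = 24 - 3*v - 3*r*v (S(v, r) = 24 - 3*(r*v + v) = 24 - 3*(v + r*v) = 24 + (-3*v - 3*r*v) = 24 - 3*v - 3*r*v)
(E(-8 - 1*12) + S(7, -18))² = (-(-8 - 1*12) + (24 - 3*7 - 3*(-18)*7))² = (-(-8 - 12) + (24 - 21 + 378))² = (-1*(-20) + 381)² = (20 + 381)² = 401² = 160801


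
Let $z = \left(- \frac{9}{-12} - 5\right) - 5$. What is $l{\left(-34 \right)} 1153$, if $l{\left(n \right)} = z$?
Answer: $- \frac{42661}{4} \approx -10665.0$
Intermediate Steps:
$z = - \frac{37}{4}$ ($z = \left(\left(-9\right) \left(- \frac{1}{12}\right) - 5\right) - 5 = \left(\frac{3}{4} - 5\right) - 5 = - \frac{17}{4} - 5 = - \frac{37}{4} \approx -9.25$)
$l{\left(n \right)} = - \frac{37}{4}$
$l{\left(-34 \right)} 1153 = \left(- \frac{37}{4}\right) 1153 = - \frac{42661}{4}$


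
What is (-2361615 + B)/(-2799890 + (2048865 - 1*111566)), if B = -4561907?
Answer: 6923522/862591 ≈ 8.0264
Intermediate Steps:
(-2361615 + B)/(-2799890 + (2048865 - 1*111566)) = (-2361615 - 4561907)/(-2799890 + (2048865 - 1*111566)) = -6923522/(-2799890 + (2048865 - 111566)) = -6923522/(-2799890 + 1937299) = -6923522/(-862591) = -6923522*(-1/862591) = 6923522/862591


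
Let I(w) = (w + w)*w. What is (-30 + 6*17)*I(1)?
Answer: 144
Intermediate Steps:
I(w) = 2*w² (I(w) = (2*w)*w = 2*w²)
(-30 + 6*17)*I(1) = (-30 + 6*17)*(2*1²) = (-30 + 102)*(2*1) = 72*2 = 144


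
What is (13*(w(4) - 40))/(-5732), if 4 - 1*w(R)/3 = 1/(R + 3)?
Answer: 2587/40124 ≈ 0.064475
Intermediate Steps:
w(R) = 12 - 3/(3 + R) (w(R) = 12 - 3/(R + 3) = 12 - 3/(3 + R))
(13*(w(4) - 40))/(-5732) = (13*(3*(11 + 4*4)/(3 + 4) - 40))/(-5732) = (13*(3*(11 + 16)/7 - 40))*(-1/5732) = (13*(3*(1/7)*27 - 40))*(-1/5732) = (13*(81/7 - 40))*(-1/5732) = (13*(-199/7))*(-1/5732) = -2587/7*(-1/5732) = 2587/40124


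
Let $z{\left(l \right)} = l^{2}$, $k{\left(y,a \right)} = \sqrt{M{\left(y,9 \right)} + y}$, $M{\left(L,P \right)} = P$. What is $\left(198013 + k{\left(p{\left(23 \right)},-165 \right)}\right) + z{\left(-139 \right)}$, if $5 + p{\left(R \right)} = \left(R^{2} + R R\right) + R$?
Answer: $217334 + \sqrt{1085} \approx 2.1737 \cdot 10^{5}$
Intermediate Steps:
$p{\left(R \right)} = -5 + R + 2 R^{2}$ ($p{\left(R \right)} = -5 + \left(\left(R^{2} + R R\right) + R\right) = -5 + \left(\left(R^{2} + R^{2}\right) + R\right) = -5 + \left(2 R^{2} + R\right) = -5 + \left(R + 2 R^{2}\right) = -5 + R + 2 R^{2}$)
$k{\left(y,a \right)} = \sqrt{9 + y}$
$\left(198013 + k{\left(p{\left(23 \right)},-165 \right)}\right) + z{\left(-139 \right)} = \left(198013 + \sqrt{9 + \left(-5 + 23 + 2 \cdot 23^{2}\right)}\right) + \left(-139\right)^{2} = \left(198013 + \sqrt{9 + \left(-5 + 23 + 2 \cdot 529\right)}\right) + 19321 = \left(198013 + \sqrt{9 + \left(-5 + 23 + 1058\right)}\right) + 19321 = \left(198013 + \sqrt{9 + 1076}\right) + 19321 = \left(198013 + \sqrt{1085}\right) + 19321 = 217334 + \sqrt{1085}$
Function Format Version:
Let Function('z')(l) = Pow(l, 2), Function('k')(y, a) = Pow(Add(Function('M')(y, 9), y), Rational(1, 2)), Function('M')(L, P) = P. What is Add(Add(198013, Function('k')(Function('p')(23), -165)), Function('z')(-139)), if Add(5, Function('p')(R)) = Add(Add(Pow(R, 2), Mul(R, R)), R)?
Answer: Add(217334, Pow(1085, Rational(1, 2))) ≈ 2.1737e+5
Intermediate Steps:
Function('p')(R) = Add(-5, R, Mul(2, Pow(R, 2))) (Function('p')(R) = Add(-5, Add(Add(Pow(R, 2), Mul(R, R)), R)) = Add(-5, Add(Add(Pow(R, 2), Pow(R, 2)), R)) = Add(-5, Add(Mul(2, Pow(R, 2)), R)) = Add(-5, Add(R, Mul(2, Pow(R, 2)))) = Add(-5, R, Mul(2, Pow(R, 2))))
Function('k')(y, a) = Pow(Add(9, y), Rational(1, 2))
Add(Add(198013, Function('k')(Function('p')(23), -165)), Function('z')(-139)) = Add(Add(198013, Pow(Add(9, Add(-5, 23, Mul(2, Pow(23, 2)))), Rational(1, 2))), Pow(-139, 2)) = Add(Add(198013, Pow(Add(9, Add(-5, 23, Mul(2, 529))), Rational(1, 2))), 19321) = Add(Add(198013, Pow(Add(9, Add(-5, 23, 1058)), Rational(1, 2))), 19321) = Add(Add(198013, Pow(Add(9, 1076), Rational(1, 2))), 19321) = Add(Add(198013, Pow(1085, Rational(1, 2))), 19321) = Add(217334, Pow(1085, Rational(1, 2)))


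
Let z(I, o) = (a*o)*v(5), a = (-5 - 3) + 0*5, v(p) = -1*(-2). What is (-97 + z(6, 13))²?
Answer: 93025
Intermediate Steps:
v(p) = 2
a = -8 (a = -8 + 0 = -8)
z(I, o) = -16*o (z(I, o) = -8*o*2 = -16*o)
(-97 + z(6, 13))² = (-97 - 16*13)² = (-97 - 208)² = (-305)² = 93025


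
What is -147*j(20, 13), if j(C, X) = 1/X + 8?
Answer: -15435/13 ≈ -1187.3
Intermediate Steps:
j(C, X) = 8 + 1/X
-147*j(20, 13) = -147*(8 + 1/13) = -147*105/13 = -15435/13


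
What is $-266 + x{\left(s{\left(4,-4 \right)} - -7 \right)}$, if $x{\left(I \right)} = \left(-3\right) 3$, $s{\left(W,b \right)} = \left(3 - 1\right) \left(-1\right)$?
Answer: $-275$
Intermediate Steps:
$s{\left(W,b \right)} = -2$ ($s{\left(W,b \right)} = 2 \left(-1\right) = -2$)
$x{\left(I \right)} = -9$
$-266 + x{\left(s{\left(4,-4 \right)} - -7 \right)} = -266 - 9 = -275$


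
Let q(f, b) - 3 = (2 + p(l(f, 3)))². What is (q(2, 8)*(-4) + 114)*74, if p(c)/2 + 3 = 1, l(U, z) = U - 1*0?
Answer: 6364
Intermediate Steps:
l(U, z) = U (l(U, z) = U + 0 = U)
p(c) = -4 (p(c) = -6 + 2*1 = -6 + 2 = -4)
q(f, b) = 7 (q(f, b) = 3 + (2 - 4)² = 3 + (-2)² = 3 + 4 = 7)
(q(2, 8)*(-4) + 114)*74 = (7*(-4) + 114)*74 = (-28 + 114)*74 = 86*74 = 6364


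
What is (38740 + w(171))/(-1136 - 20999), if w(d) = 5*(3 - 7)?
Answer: -7744/4427 ≈ -1.7493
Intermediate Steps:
w(d) = -20 (w(d) = 5*(-4) = -20)
(38740 + w(171))/(-1136 - 20999) = (38740 - 20)/(-1136 - 20999) = 38720/(-22135) = 38720*(-1/22135) = -7744/4427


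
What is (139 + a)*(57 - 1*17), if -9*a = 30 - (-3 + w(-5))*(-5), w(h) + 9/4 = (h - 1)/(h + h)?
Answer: 5530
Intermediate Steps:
w(h) = -9/4 + (-1 + h)/(2*h) (w(h) = -9/4 + (h - 1)/(h + h) = -9/4 + (-1 + h)/((2*h)) = -9/4 + (-1 + h)*(1/(2*h)) = -9/4 + (-1 + h)/(2*h))
a = -¾ (a = -(30 - (-3 + (¼)*(-2 - 7*(-5))/(-5))*(-5))/9 = -(30 - (-3 + (¼)*(-⅕)*(-2 + 35))*(-5))/9 = -(30 - (-3 + (¼)*(-⅕)*33)*(-5))/9 = -(30 - (-3 - 33/20)*(-5))/9 = -(30 - (-93)*(-5)/20)/9 = -(30 - 1*93/4)/9 = -(30 - 93/4)/9 = -⅑*27/4 = -¾ ≈ -0.75000)
(139 + a)*(57 - 1*17) = (139 - ¾)*(57 - 1*17) = 553*(57 - 17)/4 = (553/4)*40 = 5530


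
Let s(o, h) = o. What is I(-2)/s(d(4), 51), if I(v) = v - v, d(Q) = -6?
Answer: 0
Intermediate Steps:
I(v) = 0
I(-2)/s(d(4), 51) = 0/(-6) = 0*(-⅙) = 0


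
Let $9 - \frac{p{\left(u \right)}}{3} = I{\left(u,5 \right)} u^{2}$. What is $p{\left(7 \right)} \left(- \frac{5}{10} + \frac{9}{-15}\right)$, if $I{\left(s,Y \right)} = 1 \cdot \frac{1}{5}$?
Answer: $\frac{66}{25} \approx 2.64$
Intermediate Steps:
$I{\left(s,Y \right)} = \frac{1}{5}$ ($I{\left(s,Y \right)} = 1 \cdot \frac{1}{5} = \frac{1}{5}$)
$p{\left(u \right)} = 27 - \frac{3 u^{2}}{5}$ ($p{\left(u \right)} = 27 - 3 \frac{u^{2}}{5} = 27 - \frac{3 u^{2}}{5}$)
$p{\left(7 \right)} \left(- \frac{5}{10} + \frac{9}{-15}\right) = \left(27 - \frac{3 \cdot 7^{2}}{5}\right) \left(- \frac{5}{10} + \frac{9}{-15}\right) = \left(27 - \frac{147}{5}\right) \left(\left(-5\right) \frac{1}{10} + 9 \left(- \frac{1}{15}\right)\right) = \left(27 - \frac{147}{5}\right) \left(- \frac{1}{2} - \frac{3}{5}\right) = \left(- \frac{12}{5}\right) \left(- \frac{11}{10}\right) = \frac{66}{25}$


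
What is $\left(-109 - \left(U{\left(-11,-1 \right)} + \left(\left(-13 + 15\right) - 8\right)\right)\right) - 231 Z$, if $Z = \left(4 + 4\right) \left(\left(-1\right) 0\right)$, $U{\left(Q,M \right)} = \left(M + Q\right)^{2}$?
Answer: $-247$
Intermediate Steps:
$Z = 0$ ($Z = 8 \cdot 0 = 0$)
$\left(-109 - \left(U{\left(-11,-1 \right)} + \left(\left(-13 + 15\right) - 8\right)\right)\right) - 231 Z = \left(-109 - \left(\left(-1 - 11\right)^{2} + \left(\left(-13 + 15\right) - 8\right)\right)\right) - 0 = \left(-109 - \left(\left(-12\right)^{2} + \left(2 - 8\right)\right)\right) + 0 = \left(-109 - \left(144 - 6\right)\right) + 0 = \left(-109 - 138\right) + 0 = -247 + 0 = -247$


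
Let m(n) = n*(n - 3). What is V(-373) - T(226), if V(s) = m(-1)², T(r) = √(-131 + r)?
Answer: 16 - √95 ≈ 6.2532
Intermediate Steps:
m(n) = n*(-3 + n)
V(s) = 16 (V(s) = (-(-3 - 1))² = (-1*(-4))² = 4² = 16)
V(-373) - T(226) = 16 - √(-131 + 226) = 16 - √95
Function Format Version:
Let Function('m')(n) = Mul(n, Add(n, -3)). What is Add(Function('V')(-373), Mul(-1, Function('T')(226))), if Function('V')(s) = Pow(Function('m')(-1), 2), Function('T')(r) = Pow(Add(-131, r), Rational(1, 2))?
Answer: Add(16, Mul(-1, Pow(95, Rational(1, 2)))) ≈ 6.2532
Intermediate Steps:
Function('m')(n) = Mul(n, Add(-3, n))
Function('V')(s) = 16 (Function('V')(s) = Pow(Mul(-1, Add(-3, -1)), 2) = Pow(Mul(-1, -4), 2) = Pow(4, 2) = 16)
Add(Function('V')(-373), Mul(-1, Function('T')(226))) = Add(16, Mul(-1, Pow(Add(-131, 226), Rational(1, 2)))) = Add(16, Mul(-1, Pow(95, Rational(1, 2))))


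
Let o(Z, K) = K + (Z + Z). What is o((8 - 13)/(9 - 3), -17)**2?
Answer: 3136/9 ≈ 348.44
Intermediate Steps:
o(Z, K) = K + 2*Z
o((8 - 13)/(9 - 3), -17)**2 = (-17 + 2*((8 - 13)/(9 - 3)))**2 = (-17 + 2*(-5/6))**2 = (-17 - 5/3)**2 = (-56/3)**2 = 3136/9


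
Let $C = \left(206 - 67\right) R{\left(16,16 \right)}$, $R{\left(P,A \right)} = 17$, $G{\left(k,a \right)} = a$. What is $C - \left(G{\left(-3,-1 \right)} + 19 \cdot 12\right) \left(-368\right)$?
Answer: $85899$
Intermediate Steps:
$C = 2363$ ($C = \left(206 - 67\right) 17 = 139 \cdot 17 = 2363$)
$C - \left(G{\left(-3,-1 \right)} + 19 \cdot 12\right) \left(-368\right) = 2363 - \left(-1 + 19 \cdot 12\right) \left(-368\right) = 2363 - \left(-1 + 228\right) \left(-368\right) = 2363 - 227 \left(-368\right) = 2363 - -83536 = 2363 + 83536 = 85899$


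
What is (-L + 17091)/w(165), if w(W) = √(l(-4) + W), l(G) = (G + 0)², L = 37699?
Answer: -20608*√181/181 ≈ -1531.8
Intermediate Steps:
l(G) = G²
w(W) = √(16 + W) (w(W) = √((-4)² + W) = √(16 + W))
(-L + 17091)/w(165) = (-1*37699 + 17091)/(√(16 + 165)) = (-37699 + 17091)/(√181) = -20608*√181/181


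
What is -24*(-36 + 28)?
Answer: 192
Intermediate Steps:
-24*(-36 + 28) = -24*(-8) = 192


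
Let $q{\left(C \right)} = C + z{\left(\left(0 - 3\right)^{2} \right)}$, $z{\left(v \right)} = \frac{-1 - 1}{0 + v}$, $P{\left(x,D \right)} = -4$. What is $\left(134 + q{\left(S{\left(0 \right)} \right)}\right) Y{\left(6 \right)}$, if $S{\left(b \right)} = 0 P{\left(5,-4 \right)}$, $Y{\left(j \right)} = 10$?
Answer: $\frac{12040}{9} \approx 1337.8$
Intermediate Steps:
$z{\left(v \right)} = - \frac{2}{v}$
$S{\left(b \right)} = 0$ ($S{\left(b \right)} = 0 \left(-4\right) = 0$)
$q{\left(C \right)} = - \frac{2}{9} + C$ ($q{\left(C \right)} = C - \frac{2}{\left(0 - 3\right)^{2}} = C - \frac{2}{\left(-3\right)^{2}} = C - \frac{2}{9} = - \frac{2}{9} + C$)
$\left(134 + q{\left(S{\left(0 \right)} \right)}\right) Y{\left(6 \right)} = \left(134 + \left(- \frac{2}{9} + 0\right)\right) 10 = \left(134 - \frac{2}{9}\right) 10 = \frac{1204}{9} \cdot 10 = \frac{12040}{9}$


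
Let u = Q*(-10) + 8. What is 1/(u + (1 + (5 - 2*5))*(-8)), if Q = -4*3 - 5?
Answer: 1/210 ≈ 0.0047619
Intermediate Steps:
Q = -17 (Q = -12 - 5 = -17)
u = 178 (u = -17*(-10) + 8 = 170 + 8 = 178)
1/(u + (1 + (5 - 2*5))*(-8)) = 1/(178 + (1 + (5 - 2*5))*(-8)) = 1/(178 + (1 + (5 - 10))*(-8)) = 1/(178 + (1 - 5)*(-8)) = 1/(178 - 4*(-8)) = 1/(178 + 32) = 1/210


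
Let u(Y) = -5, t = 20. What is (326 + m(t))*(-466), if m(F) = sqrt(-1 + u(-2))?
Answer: -151916 - 466*I*sqrt(6) ≈ -1.5192e+5 - 1141.5*I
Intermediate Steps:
m(F) = I*sqrt(6) (m(F) = sqrt(-1 - 5) = sqrt(-6) = I*sqrt(6))
(326 + m(t))*(-466) = (326 + I*sqrt(6))*(-466) = -151916 - 466*I*sqrt(6)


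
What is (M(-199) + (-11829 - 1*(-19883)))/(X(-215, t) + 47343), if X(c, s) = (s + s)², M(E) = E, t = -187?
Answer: 7855/187219 ≈ 0.041956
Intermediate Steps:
X(c, s) = 4*s² (X(c, s) = (2*s)² = 4*s²)
(M(-199) + (-11829 - 1*(-19883)))/(X(-215, t) + 47343) = (-199 + (-11829 - 1*(-19883)))/(4*(-187)² + 47343) = (-199 + (-11829 + 19883))/(4*34969 + 47343) = (-199 + 8054)/(139876 + 47343) = 7855/187219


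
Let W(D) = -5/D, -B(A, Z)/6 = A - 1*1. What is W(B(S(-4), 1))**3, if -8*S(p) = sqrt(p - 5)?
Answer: -2368000/10503459 + 488000*I/1167051 ≈ -0.22545 + 0.41815*I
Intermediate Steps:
S(p) = -sqrt(-5 + p)/8 (S(p) = -sqrt(p - 5)/8 = -sqrt(-5 + p)/8)
B(A, Z) = 6 - 6*A (B(A, Z) = -6*(A - 1*1) = -6*(A - 1) = -6*(-1 + A) = 6 - 6*A)
W(B(S(-4), 1))**3 = (-5/(6 - (-3)*sqrt(-5 - 4)/4))**3 = (-5/(6 - (-3)*sqrt(-9)/4))**3 = (-5/(6 - (-3)*3*I/4))**3 = (-5/(6 - (-9)*I/4))**3 = (-5*16*(6 - 9*I/4)/657)**3 = (-80*(6 - 9*I/4)/657)**3 = -512000*(6 - 9*I/4)**3/283593393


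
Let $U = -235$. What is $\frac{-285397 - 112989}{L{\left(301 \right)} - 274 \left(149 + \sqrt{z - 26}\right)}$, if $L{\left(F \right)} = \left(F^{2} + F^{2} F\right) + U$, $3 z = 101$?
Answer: $- \frac{32652243624678}{2239219487576695} - \frac{109157764 \sqrt{69}}{2239219487576695} \approx -0.014582$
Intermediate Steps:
$z = \frac{101}{3}$ ($z = \frac{1}{3} \cdot 101 = \frac{101}{3} \approx 33.667$)
$L{\left(F \right)} = -235 + F^{2} + F^{3}$ ($L{\left(F \right)} = \left(F^{2} + F^{2} F\right) - 235 = \left(F^{2} + F^{3}\right) - 235 = -235 + F^{2} + F^{3}$)
$\frac{-285397 - 112989}{L{\left(301 \right)} - 274 \left(149 + \sqrt{z - 26}\right)} = \frac{-285397 - 112989}{\left(-235 + 301^{2} + 301^{3}\right) - 274 \left(149 + \sqrt{\frac{101}{3} - 26}\right)} = - \frac{398386}{\left(-235 + 90601 + 27270901\right) - 274 \left(149 + \sqrt{\frac{23}{3}}\right)} = - \frac{398386}{27361267 - 274 \left(149 + \frac{\sqrt{69}}{3}\right)} = - \frac{398386}{27361267 - \left(40826 + \frac{274 \sqrt{69}}{3}\right)} = - \frac{398386}{27320441 - \frac{274 \sqrt{69}}{3}}$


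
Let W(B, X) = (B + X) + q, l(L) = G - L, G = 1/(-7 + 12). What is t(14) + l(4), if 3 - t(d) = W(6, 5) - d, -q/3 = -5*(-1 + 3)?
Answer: -139/5 ≈ -27.800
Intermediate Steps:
G = 1/5 ≈ 0.20000
q = 30 (q = -(-15)*(-1 + 3) = -(-15)*2 = -3*(-10) = 30)
l(L) = 1/5 - L
W(B, X) = 30 + B + X (W(B, X) = (B + X) + 30 = 30 + B + X)
t(d) = -38 + d (t(d) = 3 - ((30 + 6 + 5) - d) = 3 - (41 - d) = 3 + (-41 + d) = -38 + d)
t(14) + l(4) = (-38 + 14) + (1/5 - 1*4) = -24 + (1/5 - 4) = -24 - 19/5 = -139/5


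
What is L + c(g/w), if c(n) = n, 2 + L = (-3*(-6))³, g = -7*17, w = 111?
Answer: 647011/111 ≈ 5828.9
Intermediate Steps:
g = -119
L = 5830 (L = -2 + (-3*(-6))³ = -2 + 18³ = -2 + 5832 = 5830)
L + c(g/w) = 5830 - 119/111 = 647011/111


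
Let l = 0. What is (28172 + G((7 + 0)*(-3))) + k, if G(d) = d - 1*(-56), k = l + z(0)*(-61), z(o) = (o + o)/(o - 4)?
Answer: 28207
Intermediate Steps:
z(o) = 2*o/(-4 + o) (z(o) = (2*o)/(-4 + o) = 2*o/(-4 + o))
k = 0 (k = 0 + (2*0/(-4 + 0))*(-61) = 0 + (2*0/(-4))*(-61) = 0 + (2*0*(-1/4))*(-61) = 0 + 0*(-61) = 0 + 0 = 0)
G(d) = 56 + d (G(d) = d + 56 = 56 + d)
(28172 + G((7 + 0)*(-3))) + k = (28172 + (56 + (7 + 0)*(-3))) + 0 = (28172 + (56 + 7*(-3))) + 0 = (28172 + (56 - 21)) + 0 = (28172 + 35) + 0 = 28207 + 0 = 28207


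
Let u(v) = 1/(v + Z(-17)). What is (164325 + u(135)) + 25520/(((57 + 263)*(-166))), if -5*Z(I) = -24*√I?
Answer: 5642482265953/34337432 - 40*I*√17/155139 ≈ 1.6432e+5 - 0.0010631*I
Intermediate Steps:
Z(I) = 24*√I/5 (Z(I) = -(-24)*√I/5 = 24*√I/5)
u(v) = 1/(v + 24*I*√17/5) (u(v) = 1/(v + 24*√(-17)/5) = 1/(v + 24*(I*√17)/5) = 1/(v + 24*I*√17/5))
(164325 + u(135)) + 25520/(((57 + 263)*(-166))) = (164325 + 5/(5*135 + 24*I*√17)) + 25520/(((57 + 263)*(-166))) = (164325 + 5/(675 + 24*I*√17)) + 25520/((320*(-166))) = (164325 + 5/(675 + 24*I*√17)) + 25520/(-53120) = (164325 + 5/(675 + 24*I*√17)) + 25520*(-1/53120) = (164325 + 5/(675 + 24*I*√17)) - 319/664 = 109111481/664 + 5/(675 + 24*I*√17)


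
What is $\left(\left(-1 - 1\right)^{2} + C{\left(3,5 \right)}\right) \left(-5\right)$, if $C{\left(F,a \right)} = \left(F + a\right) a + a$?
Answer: $-245$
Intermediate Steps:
$C{\left(F,a \right)} = a + a \left(F + a\right)$ ($C{\left(F,a \right)} = a \left(F + a\right) + a = a + a \left(F + a\right)$)
$\left(\left(-1 - 1\right)^{2} + C{\left(3,5 \right)}\right) \left(-5\right) = \left(\left(-1 - 1\right)^{2} + 5 \left(1 + 3 + 5\right)\right) \left(-5\right) = \left(\left(-2\right)^{2} + 5 \cdot 9\right) \left(-5\right) = \left(4 + 45\right) \left(-5\right) = 49 \left(-5\right) = -245$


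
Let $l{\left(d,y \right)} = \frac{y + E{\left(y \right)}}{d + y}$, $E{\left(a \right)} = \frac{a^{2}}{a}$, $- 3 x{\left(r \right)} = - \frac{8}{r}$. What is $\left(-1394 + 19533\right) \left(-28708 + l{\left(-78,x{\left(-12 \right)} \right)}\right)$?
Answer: $- \frac{8331748943}{16} \approx -5.2073 \cdot 10^{8}$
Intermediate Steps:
$x{\left(r \right)} = \frac{8}{3 r}$ ($x{\left(r \right)} = - \frac{\left(-8\right) \frac{1}{r}}{3} = \frac{8}{3 r}$)
$E{\left(a \right)} = a$
$l{\left(d,y \right)} = \frac{2 y}{d + y}$ ($l{\left(d,y \right)} = \frac{y + y}{d + y} = \frac{2 y}{d + y}$)
$\left(-1394 + 19533\right) \left(-28708 + l{\left(-78,x{\left(-12 \right)} \right)}\right) = \left(-1394 + 19533\right) \left(-28708 + \frac{2 \frac{8}{3 \left(-12\right)}}{-78 + \frac{8}{3 \left(-12\right)}}\right) = 18139 \left(-28708 + \frac{2 \cdot \frac{8}{3} \left(- \frac{1}{12}\right)}{-78 + \frac{8}{3} \left(- \frac{1}{12}\right)}\right) = 18139 \left(-28708 + 2 \left(- \frac{2}{9}\right) \frac{1}{-78 - \frac{2}{9}}\right) = 18139 \left(-28708 + 2 \left(- \frac{2}{9}\right) \frac{1}{- \frac{704}{9}}\right) = 18139 \left(-28708 + 2 \left(- \frac{2}{9}\right) \left(- \frac{9}{704}\right)\right) = 18139 \left(-28708 + \frac{1}{176}\right) = 18139 \left(- \frac{5052607}{176}\right) = - \frac{8331748943}{16}$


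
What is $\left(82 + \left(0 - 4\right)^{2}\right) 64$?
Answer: $6272$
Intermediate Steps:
$\left(82 + \left(0 - 4\right)^{2}\right) 64 = \left(82 + \left(-4\right)^{2}\right) 64 = \left(82 + 16\right) 64 = 98 \cdot 64 = 6272$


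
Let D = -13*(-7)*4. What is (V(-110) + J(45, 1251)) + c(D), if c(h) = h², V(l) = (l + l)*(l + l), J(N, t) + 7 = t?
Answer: 182140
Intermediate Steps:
J(N, t) = -7 + t
V(l) = 4*l² (V(l) = (2*l)*(2*l) = 4*l²)
D = 364 (D = -(-91)*4 = -1*(-364) = 364)
(V(-110) + J(45, 1251)) + c(D) = (4*(-110)² + (-7 + 1251)) + 364² = (4*12100 + 1244) + 132496 = (48400 + 1244) + 132496 = 49644 + 132496 = 182140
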